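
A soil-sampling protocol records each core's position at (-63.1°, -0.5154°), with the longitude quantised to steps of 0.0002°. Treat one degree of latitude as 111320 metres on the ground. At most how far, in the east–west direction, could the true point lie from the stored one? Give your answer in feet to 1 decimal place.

16.5 feet

With a 0.0002° grid the true value lies within half a step, ±0.0002°/2 = ±0.0001°, of the stored one.
One degree of longitude at 63.1° is 111320 × cos 63.1° ≈ 111320 × 0.4524 = 50365 m.
So at most 0.0001° × 50365 ≈ 5.0365 m east–west.
Converting: 5.0365 m × 3.2808 ft/m ≈ 16.524 ft.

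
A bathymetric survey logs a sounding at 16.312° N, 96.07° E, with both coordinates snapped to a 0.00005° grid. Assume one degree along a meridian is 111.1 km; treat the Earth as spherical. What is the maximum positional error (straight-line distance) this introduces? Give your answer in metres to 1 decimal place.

With a 0.00005° grid the true value lies within half a step, ±0.00005°/2 = ±2.5e-05°, of the stored one.
Latitude error → 2.5e-05 × 111100 = 2.7775 m along the meridian.
E–W at 16.312°: 2.5e-05° × 111100 × cos 16.312° = 2.5e-05 × 111100 × 0.9597 ≈ 2.6657 m.
Worst case both components are at the extreme and orthogonal: √(2.7775² + 2.6657²) ≈ 3.84973 m.

3.8 metres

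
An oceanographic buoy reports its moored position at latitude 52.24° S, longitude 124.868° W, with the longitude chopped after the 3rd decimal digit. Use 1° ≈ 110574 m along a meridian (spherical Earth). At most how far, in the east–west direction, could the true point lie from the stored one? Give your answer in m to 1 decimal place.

Truncating at 3 decimal places can drop up to a full unit in the last place, so the longitude may be off by as much as 0.001°.
At latitude 52.24° a degree of longitude spans 110574 m × cos 52.24° = 110574 × 0.6124 ≈ 67710.6 m.
Maximum E–W displacement: 0.001 × 67710.6 = 67.7106 m.

67.7 m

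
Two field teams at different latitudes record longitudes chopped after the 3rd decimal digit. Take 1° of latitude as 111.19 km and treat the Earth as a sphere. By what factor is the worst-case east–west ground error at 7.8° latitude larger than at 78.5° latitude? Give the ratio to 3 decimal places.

Truncating at 3 decimal places can drop up to a full unit in the last place, so the longitude may be off by as much as 0.001°.
Error at 7.8° = 0.001° × 111190 × cos 7.8° ≈ 111.19 × 0.9907 = 110.16 m.
Error at 78.5° = 0.001° × 111190 × cos 78.5° ≈ 111.19 × 0.1994 = 22.168 m.
Ratio: 110.16 / 22.168 = cos 7.8° / cos 78.5° ≈ 4.9694.

4.969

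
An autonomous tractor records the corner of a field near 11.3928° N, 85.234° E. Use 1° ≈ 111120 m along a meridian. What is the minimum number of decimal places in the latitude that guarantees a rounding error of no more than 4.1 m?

5 decimal places

One degree of latitude covers 111120 m.
Rounding to N decimal places gives at most 0.5 × 10⁻ᴺ degrees of error, i.e. 0.5 × 10⁻ᴺ × 111120 m.
Need 0.5 × 111120 × 10⁻ᴺ ≤ 4.1 → 10⁻ᴺ ≤ 7.379e-05, so N ≥ 4.13.
At 4 places the error can reach 5.56 m, but 5 places keeps it to 0.556 m.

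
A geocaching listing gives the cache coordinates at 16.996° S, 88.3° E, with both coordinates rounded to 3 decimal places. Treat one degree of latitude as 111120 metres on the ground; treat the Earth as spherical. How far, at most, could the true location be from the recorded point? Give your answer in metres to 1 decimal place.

Rounding to 3 decimal places leaves each coordinate within ±0.0005° of the true value.
Latitude error → 0.0005 × 111120 = 55.56 m along the meridian.
E–W at 16.996°: 0.0005° × 111120 × cos 16.996° = 0.0005 × 111120 × 0.9563 ≈ 53.1334 m.
Combining orthogonally: (55.56² + 53.1334²)^½ ≈ 76.877 m.

76.9 metres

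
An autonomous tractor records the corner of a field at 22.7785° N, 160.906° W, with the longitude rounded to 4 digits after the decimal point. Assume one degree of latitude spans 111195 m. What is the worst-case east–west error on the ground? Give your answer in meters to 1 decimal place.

5.1 meters

Rounding to 4 decimal places leaves the longitude within ±5e-05° of the true value.
At latitude 22.7785° a degree of longitude spans 111195 m × cos 22.7785° = 111195 × 0.9220 ≈ 102523 m.
East–west error: 5e-05° × 102523 m/° ≈ 5.12614 m.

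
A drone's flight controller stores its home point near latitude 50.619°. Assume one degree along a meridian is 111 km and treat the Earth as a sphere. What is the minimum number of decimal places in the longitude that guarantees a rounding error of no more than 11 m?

4 decimal places

At 50.619° one degree of longitude covers 111000 × cos 50.619° ≈ 111000 × 0.6345 ≈ 70426.6 m.
With N decimal places the half-ulp bound is 0.5·10⁻ᴺ°, or 0.5·10⁻ᴺ × 70426.6 m on the ground.
Need 0.5 × 70426.6 × 10⁻ᴺ ≤ 11 → 10⁻ᴺ ≤ 3.124e-04, so N ≥ 3.51.
So 4 decimal places suffice (3.52 m); 3 would allow up to 35.2 m.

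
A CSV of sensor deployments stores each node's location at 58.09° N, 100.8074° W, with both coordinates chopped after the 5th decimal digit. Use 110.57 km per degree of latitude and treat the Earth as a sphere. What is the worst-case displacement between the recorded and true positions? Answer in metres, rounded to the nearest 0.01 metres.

1.25 metres

Truncating at 5 decimal places can drop up to a full unit in the last place, so each coordinate may be off by as much as 1e-05°.
Latitude error → 1e-05 × 110570 = 1.1057 m along the meridian.
Longitude error → 1e-05 × 110570 × cos 58.09° = 1e-05 × 110570 × 0.5286 ≈ 0.584458 m.
Combining orthogonally: (1.1057² + 0.584458²)^½ ≈ 1.25067 m.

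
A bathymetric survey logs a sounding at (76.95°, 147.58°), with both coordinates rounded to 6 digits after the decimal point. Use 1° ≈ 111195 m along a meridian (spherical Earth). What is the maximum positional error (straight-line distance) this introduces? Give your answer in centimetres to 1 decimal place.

5.7 centimetres

Rounding to 6 decimal places leaves each coordinate within ±5e-07° of the true value.
N–S: 5e-07° × 111195 m/° = 0.0555975 m.
East–west component at 76.95°: 5e-07° × 111195 × cos 76.95° ≈ 5e-07 × 25108 ≈ 0.012554 m.
Worst case both components are at the extreme and orthogonal: √(0.0555975² + 0.012554²) ≈ 0.0569972 m.
That is 0.0569972 m = 5.6997 cm.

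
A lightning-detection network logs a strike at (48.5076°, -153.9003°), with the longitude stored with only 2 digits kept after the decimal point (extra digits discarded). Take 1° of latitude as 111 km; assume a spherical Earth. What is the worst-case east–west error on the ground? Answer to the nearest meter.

Truncating at 2 decimal places can drop up to a full unit in the last place, so the longitude may be off by as much as 0.01°.
One degree of longitude at 48.5076° is 111000 × cos 48.5076° ≈ 111000 × 0.6625 = 73539.8 m.
East–west error: 0.01° × 73539.8 m/° ≈ 735.398 m.

735 meters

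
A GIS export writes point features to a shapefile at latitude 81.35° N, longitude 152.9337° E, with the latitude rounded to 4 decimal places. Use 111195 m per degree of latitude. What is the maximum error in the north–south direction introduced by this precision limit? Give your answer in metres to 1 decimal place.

Rounding to 4 decimal places leaves the latitude within ±5e-05° of the true value.
North–south distance: 5e-05° × 111195 m/° = 5.55975 m.

5.6 metres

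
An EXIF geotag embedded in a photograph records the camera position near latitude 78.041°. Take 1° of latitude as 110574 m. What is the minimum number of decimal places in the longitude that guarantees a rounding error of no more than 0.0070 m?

7 decimal places

At 78.041° one degree of longitude covers 110574 × cos 78.041° ≈ 110574 × 0.2072 ≈ 22912.2 m.
N decimal places → at most half a unit in the last place, 0.5 × 10⁻ᴺ° = 22912.2/2 × 10⁻ᴺ m.
Need 0.5 × 22912.2 × 10⁻ᴺ ≤ 0.0070 → 10⁻ᴺ ≤ 6.110e-07, so N ≥ 6.21.
N = 6 would give 0.0115 m (too coarse); N = 7 gives 0.00115 m ≤ 0.0070 m.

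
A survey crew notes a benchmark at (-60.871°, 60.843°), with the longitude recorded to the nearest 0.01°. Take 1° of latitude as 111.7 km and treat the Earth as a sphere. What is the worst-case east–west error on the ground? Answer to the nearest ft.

Rounding to 2 decimal places leaves the longitude within ±0.005° of the true value.
Parallels shrink by cos φ, so at 60.871° a degree of longitude is 111700 × 0.4868 ≈ 54373.1 m.
So at most 0.005° × 54373.1 ≈ 271.865 m east–west.
In feet: 271.865 m ÷ 0.3048 ≈ 891.95 ft.

892 ft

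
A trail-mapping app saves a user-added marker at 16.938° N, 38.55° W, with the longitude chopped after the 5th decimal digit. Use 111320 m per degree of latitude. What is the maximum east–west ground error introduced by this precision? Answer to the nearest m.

Truncating at 5 decimal places can drop up to a full unit in the last place, so the longitude may be off by as much as 1e-05°.
Parallels shrink by cos φ, so at 16.938° a degree of longitude is 111320 × 0.9566 ≈ 106491 m.
East–west error: 1e-05° × 106491 m/° ≈ 1.06491 m.

1 m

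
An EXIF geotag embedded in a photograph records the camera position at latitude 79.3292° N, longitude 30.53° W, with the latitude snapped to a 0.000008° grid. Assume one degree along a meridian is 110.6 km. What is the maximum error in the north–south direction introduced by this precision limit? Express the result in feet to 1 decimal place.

1.5 feet

With a 0.000008° grid the true value lies within half a step, ±0.000008°/2 = ±4e-06°, of the stored one.
So the N–S error is at most 4e-06 × 110600 = 0.4424 m.
Converting: 0.4424 m × 3.2808 ft/m ≈ 1.4514 ft.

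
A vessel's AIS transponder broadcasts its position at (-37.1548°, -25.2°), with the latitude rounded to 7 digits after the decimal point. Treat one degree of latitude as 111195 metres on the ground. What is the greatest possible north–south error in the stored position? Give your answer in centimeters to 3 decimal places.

Rounding to 7 decimal places leaves the latitude within ±5e-08° of the true value.
North–south distance: 5e-08° × 111195 m/° = 0.00555975 m.
That is 0.00555975 m = 0.55597 cm.

0.556 centimeters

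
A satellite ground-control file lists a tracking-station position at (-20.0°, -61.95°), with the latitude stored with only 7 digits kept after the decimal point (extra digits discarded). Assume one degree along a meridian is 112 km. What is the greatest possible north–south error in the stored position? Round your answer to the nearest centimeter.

1 centimeters

Truncating at 7 decimal places can drop up to a full unit in the last place, so the latitude may be off by as much as 1e-07°.
North–south distance: 1e-07° × 112000 m/° = 0.0112 m.
That is 0.0112 m = 1.12 cm.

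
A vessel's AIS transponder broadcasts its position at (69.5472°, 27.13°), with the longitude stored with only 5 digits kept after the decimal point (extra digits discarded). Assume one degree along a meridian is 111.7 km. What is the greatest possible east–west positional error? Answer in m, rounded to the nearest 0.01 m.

0.39 m

Truncating at 5 decimal places can drop up to a full unit in the last place, so the longitude may be off by as much as 1e-05°.
One degree of longitude at 69.5472° is 111700 × cos 69.5472° ≈ 111700 × 0.3494 = 39032 m.
Maximum E–W displacement: 1e-05 × 39032 = 0.39032 m.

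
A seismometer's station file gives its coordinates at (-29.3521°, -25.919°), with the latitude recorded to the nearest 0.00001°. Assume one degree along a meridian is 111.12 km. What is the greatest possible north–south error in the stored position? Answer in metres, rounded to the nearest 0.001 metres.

0.556 metres

Rounding to 5 decimal places leaves the latitude within ±5e-06° of the true value.
Along the meridian that is 5e-06° × 111120 m/° = 0.5556 m.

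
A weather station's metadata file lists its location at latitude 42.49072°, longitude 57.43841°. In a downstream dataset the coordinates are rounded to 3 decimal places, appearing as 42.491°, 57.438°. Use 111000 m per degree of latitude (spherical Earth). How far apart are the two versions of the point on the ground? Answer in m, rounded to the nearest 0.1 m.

45.7 m

Δlat = 42.49072 − 42.491 = -0.00028°; Δlon = 57.43841 − 57.438 = +0.00041°.
N–S: -0.00028° × 111000 m/° = -31.08 m.
East–west at this latitude: 0.00041° × 111000 × cos 42.491° ≈ 0.00041 × 81849.6 = 33.5583 m.
Distance: √(31.08² + 33.5583²) ≈ 45.7398 m.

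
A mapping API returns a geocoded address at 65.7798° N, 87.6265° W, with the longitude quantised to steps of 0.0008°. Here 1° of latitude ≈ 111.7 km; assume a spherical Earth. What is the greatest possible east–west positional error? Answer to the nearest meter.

18 meters

With a 0.0008° grid the true value lies within half a step, ±0.0008°/2 = ±0.0004°, of the stored one.
At latitude 65.7798° a degree of longitude spans 111700 m × cos 65.7798° = 111700 × 0.4102 ≈ 45824.3 m.
East–west error: 0.0004° × 45824.3 m/° ≈ 18.3297 m.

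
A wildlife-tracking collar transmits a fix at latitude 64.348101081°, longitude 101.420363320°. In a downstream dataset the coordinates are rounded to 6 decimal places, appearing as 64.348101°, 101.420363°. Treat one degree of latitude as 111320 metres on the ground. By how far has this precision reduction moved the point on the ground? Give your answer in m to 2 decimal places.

0.02 m

Δlat = 64.348101081 − 64.348101 = +0.000000081°; Δlon = 101.420363320 − 101.420363 = +0.000000320°.
N–S: 0.000000081° × 111320 m/° = 0.00901692 m.
E–W at 64.3481°: 0.000000320° × 111320 × cos 64.3481° = 0.000000320 × 111320 × 0.4329 ≈ 0.015421 m.
Distance: √(0.00901692² + 0.015421²) ≈ 0.0178637 m.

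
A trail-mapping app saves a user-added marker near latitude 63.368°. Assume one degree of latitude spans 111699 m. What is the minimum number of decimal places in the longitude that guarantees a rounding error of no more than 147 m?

At 63.368° one degree of longitude covers 111699 × cos 63.368° ≈ 111699 × 0.4483 ≈ 50070 m.
N decimal places → at most half a unit in the last place, 0.5 × 10⁻ᴺ° = 50070/2 × 10⁻ᴺ m.
Setting 25035 × 10⁻ᴺ ≤ 147 gives 10ᴺ ≥ 170.3, i.e. N ≥ 2.23.
At 2 places the error can reach 250 m, but 3 places keeps it to 25 m.

3 decimal places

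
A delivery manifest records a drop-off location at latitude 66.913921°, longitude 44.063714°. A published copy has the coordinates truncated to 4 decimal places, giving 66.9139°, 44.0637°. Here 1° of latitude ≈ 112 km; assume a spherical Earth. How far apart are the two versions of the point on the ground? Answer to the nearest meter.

2 meters

Δlat = 66.913921 − 66.9139 = +0.000021°; Δlon = 44.063714 − 44.0637 = +0.000014°.
N–S: 0.000021° × 112000 m/° = 2.352 m.
E–W at 66.9139°: 0.000014° × 112000 × cos 66.9139° = 0.000014 × 112000 × 0.3921 ≈ 0.614835 m.
Combined displacement = (2.352² + 0.614835²)^½ ≈ 2.43103 m.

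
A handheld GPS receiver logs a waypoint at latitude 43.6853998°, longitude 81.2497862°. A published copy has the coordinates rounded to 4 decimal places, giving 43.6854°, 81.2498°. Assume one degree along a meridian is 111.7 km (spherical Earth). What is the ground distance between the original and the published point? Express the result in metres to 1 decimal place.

1.1 metres

Δlat = 43.6853998 − 43.6854 = -0.0000002°; Δlon = 81.2497862 − 81.2498 = -0.0000138°.
N–S: -0.0000002° × 111700 m/° = -0.02234 m.
E–W at 43.6854°: -0.0000138° × 111700 × cos 43.6854° = -0.0000138 × 111700 × 0.7231 ≈ -1.1147 m.
Distance: √(0.02234² + 1.1147²) ≈ 1.11492 m.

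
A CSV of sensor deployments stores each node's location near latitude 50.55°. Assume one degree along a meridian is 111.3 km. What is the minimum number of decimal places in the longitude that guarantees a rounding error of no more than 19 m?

At 50.55° one degree of longitude covers 111300 × cos 50.55° ≈ 111300 × 0.6354 ≈ 70720.5 m.
With N decimal places the half-ulp bound is 0.5·10⁻ᴺ°, or 0.5·10⁻ᴺ × 70720.5 m on the ground.
Need 0.5 × 70720.5 × 10⁻ᴺ ≤ 19 → 10⁻ᴺ ≤ 5.373e-04, so N ≥ 3.27.
At 3 places the error can reach 35.4 m, but 4 places keeps it to 3.54 m.

4 decimal places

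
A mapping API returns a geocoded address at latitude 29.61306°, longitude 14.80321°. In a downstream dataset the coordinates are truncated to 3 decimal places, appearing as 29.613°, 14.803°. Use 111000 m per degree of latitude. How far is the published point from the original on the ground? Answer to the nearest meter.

21 meters

The latitude changed by +0.00006° and the longitude by +0.00021°.
North–south shift: 0.00006 × 111000 = 6.66 m.
East–west at this latitude: 0.00021° × 111000 × cos 29.613° ≈ 0.00021 × 96501.5 = 20.2653 m.
Hypotenuse of the two orthogonal shifts: √(6.66² + 20.2653²) = 21.3316 m.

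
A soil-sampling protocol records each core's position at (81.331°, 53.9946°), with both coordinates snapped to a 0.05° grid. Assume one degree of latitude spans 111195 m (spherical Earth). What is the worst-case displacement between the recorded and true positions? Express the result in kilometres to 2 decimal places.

With a 0.05° grid the true value lies within half a step, ±0.05°/2 = ±0.025°, of the stored one.
Latitude error → 0.025 × 111195 = 2779.88 m along the meridian.
Longitude error → 0.025 × 111195 × cos 81.331° = 0.025 × 111195 × 0.1507 ≈ 418.999 m.
The two errors are perpendicular, so the maximum displacement is √(2779.88² + 418.999²) ≈ 2811.27 m.
That is 2811.27 m = 2.8113 km.

2.81 kilometres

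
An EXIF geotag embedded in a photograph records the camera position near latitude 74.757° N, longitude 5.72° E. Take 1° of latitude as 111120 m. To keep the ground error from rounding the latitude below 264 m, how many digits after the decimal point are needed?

One degree of latitude covers 111120 m.
Rounding to N decimal places gives at most 0.5 × 10⁻ᴺ degrees of error, i.e. 0.5 × 10⁻ᴺ × 111120 m.
Setting 55560 × 10⁻ᴺ ≤ 264 gives 10ᴺ ≥ 210.5, i.e. N ≥ 2.32.
At 2 places the error can reach 556 m, but 3 places keeps it to 55.6 m.

3 decimal places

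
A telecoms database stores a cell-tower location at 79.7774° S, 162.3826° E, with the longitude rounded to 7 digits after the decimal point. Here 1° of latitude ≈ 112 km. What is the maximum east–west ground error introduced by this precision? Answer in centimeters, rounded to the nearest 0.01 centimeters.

0.10 centimeters

Rounding to 7 decimal places leaves the longitude within ±5e-08° of the true value.
Parallels shrink by cos φ, so at 79.7774° a degree of longitude is 112000 × 0.1775 ≈ 19877 m.
Maximum E–W displacement: 5e-08 × 19877 = 0.000993848 m.
That is 0.000993848 m = 0.099385 cm.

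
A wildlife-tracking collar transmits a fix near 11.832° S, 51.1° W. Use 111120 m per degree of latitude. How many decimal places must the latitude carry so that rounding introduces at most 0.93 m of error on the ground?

5 decimal places

One degree of latitude covers 111120 m.
With N decimal places the half-ulp bound is 0.5·10⁻ᴺ°, or 0.5·10⁻ᴺ × 111120 m on the ground.
Need 0.5 × 111120 × 10⁻ᴺ ≤ 0.93 → 10⁻ᴺ ≤ 1.674e-05, so N ≥ 4.78.
At 4 places the error can reach 5.56 m, but 5 places keeps it to 0.556 m.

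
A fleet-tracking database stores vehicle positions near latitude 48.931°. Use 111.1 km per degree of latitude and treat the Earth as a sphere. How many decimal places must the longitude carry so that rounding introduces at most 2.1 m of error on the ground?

5

At 48.931° one degree of longitude covers 111100 × cos 48.931° ≈ 111100 × 0.6570 ≈ 72989.1 m.
With N decimal places the half-ulp bound is 0.5·10⁻ᴺ°, or 0.5·10⁻ᴺ × 72989.1 m on the ground.
Setting 36494.5 × 10⁻ᴺ ≤ 2.1 gives 10ᴺ ≥ 1.738e+04, i.e. N ≥ 4.24.
So 5 decimal places suffice (0.365 m); 4 would allow up to 3.65 m.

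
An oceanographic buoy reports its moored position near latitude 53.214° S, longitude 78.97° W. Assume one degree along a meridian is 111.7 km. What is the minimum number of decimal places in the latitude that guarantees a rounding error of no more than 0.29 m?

One degree of latitude covers 111700 m.
With N decimal places the half-ulp bound is 0.5·10⁻ᴺ°, or 0.5·10⁻ᴺ × 111700 m on the ground.
Need 0.5 × 111700 × 10⁻ᴺ ≤ 0.29 → 10⁻ᴺ ≤ 5.192e-06, so N ≥ 5.28.
At 5 places the error can reach 0.558 m, but 6 places keeps it to 0.0558 m.

6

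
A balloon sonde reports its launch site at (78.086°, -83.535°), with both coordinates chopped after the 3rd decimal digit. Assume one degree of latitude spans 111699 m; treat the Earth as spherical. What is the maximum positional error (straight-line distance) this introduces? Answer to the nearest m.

Truncating at 3 decimal places can drop up to a full unit in the last place, so each coordinate may be off by as much as 0.001°.
N–S: 0.001° × 111699 m/° = 111.699 m.
E–W at 78.086°: 0.001° × 111699 × cos 78.086° = 0.001 × 111699 × 0.2064 ≈ 23.0595 m.
Combining orthogonally: (111.699² + 23.0595²)^½ ≈ 114.054 m.

114 m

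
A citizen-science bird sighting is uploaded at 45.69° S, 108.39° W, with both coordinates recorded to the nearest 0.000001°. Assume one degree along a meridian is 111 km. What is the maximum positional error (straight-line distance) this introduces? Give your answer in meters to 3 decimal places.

0.068 meters

Rounding to 6 decimal places leaves each coordinate within ±5e-07° of the true value.
Latitude error → 5e-07 × 111000 = 0.0555 m along the meridian.
Longitude error → 5e-07 × 111000 × cos 45.69° = 5e-07 × 111000 × 0.6985 ≈ 0.038769 m.
The two errors are perpendicular, so the maximum displacement is √(0.0555² + 0.038769²) ≈ 0.0677 m.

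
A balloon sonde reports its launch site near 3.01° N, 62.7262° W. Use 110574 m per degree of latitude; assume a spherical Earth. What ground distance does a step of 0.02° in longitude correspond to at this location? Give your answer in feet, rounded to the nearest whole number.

7246 feet

One degree of longitude here spans 110574 × cos 3.01° = 110574 × 0.9986 ≈ 110421 m; 0.02° of that is 2208.43 m.
In feet: 2208.43 m ÷ 0.3048 ≈ 7245.5 ft.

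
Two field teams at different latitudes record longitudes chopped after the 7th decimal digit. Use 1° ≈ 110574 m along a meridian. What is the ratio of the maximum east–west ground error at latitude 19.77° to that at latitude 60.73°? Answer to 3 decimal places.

Truncating at 7 decimal places can drop up to a full unit in the last place, so the longitude may be off by as much as 1e-07°.
At 19.77°: 1e-07° × 110574 × cos 19.77° = 1e-07 × 110574 × 0.9411 ≈ 0.010406 m.
At 60.73°: 1e-07° × 110574 × cos 60.73° = 1e-07 × 110574 × 0.4889 ≈ 0.0054062 m.
Ratio: 0.010406 / 0.0054062 = cos 19.77° / cos 60.73° ≈ 1.9247.

1.925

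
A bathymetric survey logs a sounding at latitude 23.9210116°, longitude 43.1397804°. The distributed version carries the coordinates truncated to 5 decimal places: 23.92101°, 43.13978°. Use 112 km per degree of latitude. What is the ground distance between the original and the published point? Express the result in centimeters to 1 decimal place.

Δlat = 23.9210116 − 23.92101 = +0.0000016°; Δlon = 43.1397804 − 43.13978 = +0.0000004°.
North–south shift: 0.0000016 × 112000 = 0.1792 m.
E–W at 23.921°: 0.0000004° × 112000 × cos 23.921° = 0.0000004 × 112000 × 0.9141 ≈ 0.0409519 m.
Hypotenuse of the two orthogonal shifts: √(0.1792² + 0.0409519²) = 0.18382 m.
That is 0.18382 m = 18.382 cm.

18.4 centimeters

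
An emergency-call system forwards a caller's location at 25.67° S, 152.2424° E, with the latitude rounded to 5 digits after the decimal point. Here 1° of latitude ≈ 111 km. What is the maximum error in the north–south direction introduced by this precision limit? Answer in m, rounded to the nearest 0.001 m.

Rounding to 5 decimal places leaves the latitude within ±5e-06° of the true value.
So the N–S error is at most 5e-06 × 111000 = 0.555 m.

0.555 m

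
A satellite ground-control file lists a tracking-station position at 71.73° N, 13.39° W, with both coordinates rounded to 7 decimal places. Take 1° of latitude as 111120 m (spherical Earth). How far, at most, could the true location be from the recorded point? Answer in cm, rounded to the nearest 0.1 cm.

0.6 cm

Rounding to 7 decimal places leaves each coordinate within ±5e-08° of the true value.
North–south component: 5e-08° × 111120 = 0.005556 m.
East–west component at 71.73°: 5e-08° × 111120 × cos 71.73° ≈ 5e-08 × 34835.6 ≈ 0.00174178 m.
The two errors are perpendicular, so the maximum displacement is √(0.005556² + 0.00174178²) ≈ 0.00582262 m.
That is 0.00582262 m = 0.58226 cm.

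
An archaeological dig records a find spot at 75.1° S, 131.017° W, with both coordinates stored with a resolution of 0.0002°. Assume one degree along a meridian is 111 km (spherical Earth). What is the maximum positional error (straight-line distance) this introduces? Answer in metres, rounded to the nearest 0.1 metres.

11.5 metres

With a 0.0002° grid the true value lies within half a step, ±0.0002°/2 = ±0.0001°, of the stored one.
North–south component: 0.0001° × 111000 = 11.1 m.
Longitude error → 0.0001 × 111000 × cos 75.1° = 0.0001 × 111000 × 0.2571 ≈ 2.85417 m.
The two errors are perpendicular, so the maximum displacement is √(11.1² + 2.85417²) ≈ 11.4611 m.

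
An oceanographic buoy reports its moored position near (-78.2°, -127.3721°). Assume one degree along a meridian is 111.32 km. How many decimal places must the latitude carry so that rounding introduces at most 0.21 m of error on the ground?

6 decimal places

One degree of latitude covers 111320 m.
N decimal places → at most half a unit in the last place, 0.5 × 10⁻ᴺ° = 111320/2 × 10⁻ᴺ m.
Need 0.5 × 111320 × 10⁻ᴺ ≤ 0.21 → 10⁻ᴺ ≤ 3.773e-06, so N ≥ 5.42.
So 6 decimal places suffice (0.0557 m); 5 would allow up to 0.557 m.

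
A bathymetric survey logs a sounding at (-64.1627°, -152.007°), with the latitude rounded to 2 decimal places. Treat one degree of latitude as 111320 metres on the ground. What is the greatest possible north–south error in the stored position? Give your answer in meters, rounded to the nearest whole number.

557 meters

Rounding to 2 decimal places leaves the latitude within ±0.005° of the true value.
North–south distance: 0.005° × 111320 m/° = 556.6 m.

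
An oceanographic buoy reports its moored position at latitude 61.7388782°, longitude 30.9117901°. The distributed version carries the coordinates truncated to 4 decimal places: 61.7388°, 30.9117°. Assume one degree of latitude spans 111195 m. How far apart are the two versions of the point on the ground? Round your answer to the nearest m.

The latitude changed by +0.0000782° and the longitude by +0.0000901°.
N–S: 0.0000782° × 111195 m/° = 8.69545 m.
East–west at this latitude: 0.0000901° × 111195 × cos 61.7388° ≈ 0.0000901 × 52649.9 = 4.74376 m.
Combined displacement = (8.69545² + 4.74376²)^½ ≈ 9.90526 m.

10 m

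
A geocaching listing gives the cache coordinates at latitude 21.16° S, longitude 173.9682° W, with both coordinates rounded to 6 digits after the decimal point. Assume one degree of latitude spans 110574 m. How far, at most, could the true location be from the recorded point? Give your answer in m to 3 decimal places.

Rounding to 6 decimal places leaves each coordinate within ±5e-07° of the true value.
North–south component: 5e-07° × 110574 = 0.055287 m.
East–west component at 21.16°: 5e-07° × 110574 × cos 21.16° ≈ 5e-07 × 103119 ≈ 0.0515593 m.
The two errors are perpendicular, so the maximum displacement is √(0.055287² + 0.0515593²) ≈ 0.0755977 m.

0.076 m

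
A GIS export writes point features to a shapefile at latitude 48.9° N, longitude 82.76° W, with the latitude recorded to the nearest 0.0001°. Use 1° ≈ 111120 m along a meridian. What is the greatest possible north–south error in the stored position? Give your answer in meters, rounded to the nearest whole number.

Rounding to 4 decimal places leaves the latitude within ±5e-05° of the true value.
Along the meridian that is 5e-05° × 111120 m/° = 5.556 m.

6 meters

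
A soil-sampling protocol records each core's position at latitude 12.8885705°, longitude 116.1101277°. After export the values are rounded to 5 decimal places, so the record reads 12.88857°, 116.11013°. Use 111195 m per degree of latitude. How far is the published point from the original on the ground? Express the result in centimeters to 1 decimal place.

The latitude changed by +0.0000005° and the longitude by -0.0000023°.
N–S: 0.0000005° × 111195 m/° = 0.0555975 m.
E–W at 12.8886°: -0.0000023° × 111195 × cos 12.8886° = -0.0000023 × 111195 × 0.9748 ≈ -0.249305 m.
Hypotenuse of the two orthogonal shifts: √(0.0555975² + 0.249305²) = 0.255429 m.
That is 0.255429 m = 25.543 cm.

25.5 centimeters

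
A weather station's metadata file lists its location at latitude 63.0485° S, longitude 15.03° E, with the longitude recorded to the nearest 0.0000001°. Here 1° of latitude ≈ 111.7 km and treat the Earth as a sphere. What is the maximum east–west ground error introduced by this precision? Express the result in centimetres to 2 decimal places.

Rounding to 7 decimal places leaves the longitude within ±5e-08° of the true value.
Parallels shrink by cos φ, so at 63.0485° a degree of longitude is 111700 × 0.4532 ≈ 50626.5 m.
East–west error: 5e-08° × 50626.5 m/° ≈ 0.00253132 m.
That is 0.00253132 m = 0.25313 cm.

0.25 centimetres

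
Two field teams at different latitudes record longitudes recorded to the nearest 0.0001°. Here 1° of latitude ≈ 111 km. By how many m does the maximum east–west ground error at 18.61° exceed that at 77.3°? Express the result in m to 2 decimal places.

Rounding to 4 decimal places leaves the longitude within ±5e-05° of the true value.
Error at 18.61° = 5e-05° × 111000 × cos 18.61° ≈ 5.55 × 0.9477 = 5.2598 m.
Error at 77.3° = 5e-05° × 111000 × cos 77.3° ≈ 5.55 × 0.2198 = 1.2201 m.
Difference: 5.2598 − 1.2201 = 4.0397 m.

4.04 m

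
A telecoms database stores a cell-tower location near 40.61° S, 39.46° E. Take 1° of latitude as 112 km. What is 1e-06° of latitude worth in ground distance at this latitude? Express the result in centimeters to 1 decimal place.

Along a meridian 1e-06° is 1e-06 × 112000 = 0.112 m.
That is 0.112 m = 11.2 cm.

11.2 centimeters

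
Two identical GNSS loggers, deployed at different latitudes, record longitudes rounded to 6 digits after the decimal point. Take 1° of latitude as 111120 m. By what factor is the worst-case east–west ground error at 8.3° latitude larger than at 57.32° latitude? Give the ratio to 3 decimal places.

1.833

Rounding to 6 decimal places leaves the longitude within ±5e-07° of the true value.
At 8.3°: 5e-07° × 111120 × cos 8.3° = 5e-07 × 111120 × 0.9895 ≈ 0.054978 m.
Error at 57.32° = 5e-07° × 111120 × cos 57.32° ≈ 0.05556 × 0.5399 = 0.029999 m.
Ratio: 0.054978 / 0.029999 = cos 8.3° / cos 57.32° ≈ 1.8326.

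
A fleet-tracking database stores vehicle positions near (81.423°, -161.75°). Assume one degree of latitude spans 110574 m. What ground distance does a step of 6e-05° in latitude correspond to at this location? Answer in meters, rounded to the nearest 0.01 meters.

Along a meridian 6e-05° is 6e-05 × 110574 = 6.63444 m.

6.63 meters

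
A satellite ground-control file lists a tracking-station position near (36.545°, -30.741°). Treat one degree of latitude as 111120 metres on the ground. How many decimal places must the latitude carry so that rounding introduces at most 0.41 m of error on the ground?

One degree of latitude covers 111120 m.
N decimal places → at most half a unit in the last place, 0.5 × 10⁻ᴺ° = 111120/2 × 10⁻ᴺ m.
Need 0.5 × 111120 × 10⁻ᴺ ≤ 0.41 → 10⁻ᴺ ≤ 7.379e-06, so N ≥ 5.13.
At 5 places the error can reach 0.556 m, but 6 places keeps it to 0.0556 m.

6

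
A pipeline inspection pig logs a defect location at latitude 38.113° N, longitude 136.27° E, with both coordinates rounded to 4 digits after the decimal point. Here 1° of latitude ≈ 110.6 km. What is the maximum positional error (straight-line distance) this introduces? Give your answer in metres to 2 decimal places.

7.04 metres

Rounding to 4 decimal places leaves each coordinate within ±5e-05° of the true value.
North–south component: 5e-05° × 110600 = 5.53 m.
Longitude error → 5e-05 × 110600 × cos 38.113° = 5e-05 × 110600 × 0.7868 ≈ 4.35098 m.
The two errors are perpendicular, so the maximum displacement is √(5.53² + 4.35098²) ≈ 7.03647 m.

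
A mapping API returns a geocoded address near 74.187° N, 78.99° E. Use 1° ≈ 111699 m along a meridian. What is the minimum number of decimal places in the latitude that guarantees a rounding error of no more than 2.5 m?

5 decimal places

One degree of latitude covers 111699 m.
Rounding to N decimal places gives at most 0.5 × 10⁻ᴺ degrees of error, i.e. 0.5 × 10⁻ᴺ × 111699 m.
Setting 55849.5 × 10⁻ᴺ ≤ 2.5 gives 10ᴺ ≥ 2.234e+04, i.e. N ≥ 4.35.
So 5 decimal places suffice (0.558 m); 4 would allow up to 5.58 m.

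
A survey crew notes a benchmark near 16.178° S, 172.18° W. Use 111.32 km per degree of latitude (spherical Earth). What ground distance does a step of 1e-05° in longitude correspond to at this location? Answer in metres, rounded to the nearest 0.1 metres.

1.1 metres

At 16.178° a degree of longitude is 111320 × cos 16.178° ≈ 106912 m, so 1e-05° corresponds to 1.06912 m.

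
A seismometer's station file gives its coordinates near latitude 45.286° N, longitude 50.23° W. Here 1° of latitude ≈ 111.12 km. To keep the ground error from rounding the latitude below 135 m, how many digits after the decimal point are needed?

3

One degree of latitude covers 111120 m.
Rounding to N decimal places gives at most 0.5 × 10⁻ᴺ degrees of error, i.e. 0.5 × 10⁻ᴺ × 111120 m.
Setting 55560 × 10⁻ᴺ ≤ 135 gives 10ᴺ ≥ 411.6, i.e. N ≥ 2.61.
N = 2 would give 556 m (too coarse); N = 3 gives 55.6 m ≤ 135 m.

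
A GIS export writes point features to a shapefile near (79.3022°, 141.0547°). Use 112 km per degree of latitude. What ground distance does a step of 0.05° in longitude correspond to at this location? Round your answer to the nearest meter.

At 79.3022° a degree of longitude is 112000 × cos 79.3022° ≈ 20790.4 m, so 0.05° corresponds to 1039.52 m.

1040 meters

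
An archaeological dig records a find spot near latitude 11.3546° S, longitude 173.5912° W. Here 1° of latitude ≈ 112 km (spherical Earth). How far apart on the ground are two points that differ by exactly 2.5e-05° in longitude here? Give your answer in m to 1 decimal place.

One degree of longitude here spans 112000 × cos 11.3546° = 112000 × 0.9804 ≈ 109808 m; 2.5e-05° of that is 2.7452 m.

2.7 m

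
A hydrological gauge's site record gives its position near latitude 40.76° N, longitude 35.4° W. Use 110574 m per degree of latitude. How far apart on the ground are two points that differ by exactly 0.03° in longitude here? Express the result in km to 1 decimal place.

2.5 km

At 40.76° a degree of longitude is 110574 × cos 40.76° ≈ 83754.4 m, so 0.03° corresponds to 2512.63 m.
That is 2512.63 m = 2.5126 km.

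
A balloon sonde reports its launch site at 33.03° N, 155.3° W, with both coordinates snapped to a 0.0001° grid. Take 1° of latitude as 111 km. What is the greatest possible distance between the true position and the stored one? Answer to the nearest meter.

7 meters

With a 0.0001° grid the true value lies within half a step, ±0.0001°/2 = ±5e-05°, of the stored one.
North–south component: 5e-05° × 111000 = 5.55 m.
East–west component at 33.03°: 5e-05° × 111000 × cos 33.03° ≈ 5e-05 × 93060.8 ≈ 4.65304 m.
The two errors are perpendicular, so the maximum displacement is √(5.55² + 4.65304²) ≈ 7.24246 m.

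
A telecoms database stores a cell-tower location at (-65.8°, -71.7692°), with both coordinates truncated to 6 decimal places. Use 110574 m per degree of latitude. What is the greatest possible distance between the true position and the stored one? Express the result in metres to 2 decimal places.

Truncating at 6 decimal places can drop up to a full unit in the last place, so each coordinate may be off by as much as 1e-06°.
North–south component: 1e-06° × 110574 = 0.110574 m.
East–west component at 65.8°: 1e-06° × 110574 × cos 65.8° ≈ 1e-06 × 45326.8 ≈ 0.0453268 m.
The two errors are perpendicular, so the maximum displacement is √(0.110574² + 0.0453268²) ≈ 0.119504 m.

0.12 metres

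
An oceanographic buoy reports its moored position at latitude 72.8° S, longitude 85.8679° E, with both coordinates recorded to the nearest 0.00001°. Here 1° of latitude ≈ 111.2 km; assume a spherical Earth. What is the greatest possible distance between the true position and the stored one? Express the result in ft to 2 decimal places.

Rounding to 5 decimal places leaves each coordinate within ±5e-06° of the true value.
North–south component: 5e-06° × 111200 = 0.556 m.
Longitude error → 5e-06 × 111200 × cos 72.8° = 5e-06 × 111200 × 0.2957 ≈ 0.164414 m.
Combining orthogonally: (0.556² + 0.164414²)^½ ≈ 0.5798 m.
Converting: 0.5798 m × 3.2808 ft/m ≈ 1.9022 ft.

1.90 ft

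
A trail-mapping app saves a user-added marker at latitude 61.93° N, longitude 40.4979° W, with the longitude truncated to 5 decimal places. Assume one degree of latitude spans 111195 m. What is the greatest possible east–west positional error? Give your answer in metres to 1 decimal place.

Truncating at 5 decimal places can drop up to a full unit in the last place, so the longitude may be off by as much as 1e-05°.
Parallels shrink by cos φ, so at 61.93° a degree of longitude is 111195 × 0.4705 ≈ 52322.8 m.
East–west error: 1e-05° × 52322.8 m/° ≈ 0.523228 m.

0.5 metres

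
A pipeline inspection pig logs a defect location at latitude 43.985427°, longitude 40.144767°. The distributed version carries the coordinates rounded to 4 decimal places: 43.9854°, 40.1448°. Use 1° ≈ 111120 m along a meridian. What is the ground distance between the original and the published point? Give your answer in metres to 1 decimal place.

4.0 metres

Δlat = 43.985427 − 43.9854 = +0.000027°; Δlon = 40.144767 − 40.1448 = -0.000033°.
N–S: 0.000027° × 111120 m/° = 3.00024 m.
East–west at this latitude: -0.000033° × 111120 × cos 43.9854° ≈ -0.000033 × 79952.7 = -2.63844 m.
Combined displacement = (3.00024² + 2.63844²)^½ ≈ 3.99535 m.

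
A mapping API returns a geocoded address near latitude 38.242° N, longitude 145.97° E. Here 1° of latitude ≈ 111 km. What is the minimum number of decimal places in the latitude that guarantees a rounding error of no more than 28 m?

One degree of latitude covers 111000 m.
With N decimal places the half-ulp bound is 0.5·10⁻ᴺ°, or 0.5·10⁻ᴺ × 111000 m on the ground.
Need 0.5 × 111000 × 10⁻ᴺ ≤ 28 → 10⁻ᴺ ≤ 5.045e-04, so N ≥ 3.30.
At 3 places the error can reach 55.5 m, but 4 places keeps it to 5.55 m.

4 decimal places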